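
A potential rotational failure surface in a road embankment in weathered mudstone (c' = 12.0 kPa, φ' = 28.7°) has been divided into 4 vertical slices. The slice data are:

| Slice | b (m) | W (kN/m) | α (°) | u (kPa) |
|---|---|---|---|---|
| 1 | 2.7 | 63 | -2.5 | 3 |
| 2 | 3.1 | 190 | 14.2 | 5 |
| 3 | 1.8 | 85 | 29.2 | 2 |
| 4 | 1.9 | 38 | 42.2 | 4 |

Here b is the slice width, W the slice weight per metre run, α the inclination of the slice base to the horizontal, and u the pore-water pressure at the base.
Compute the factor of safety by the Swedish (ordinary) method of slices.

Ordinary method of slices: FS = Σ[c'·Δl_i + (W_i cosα_i − u_i·Δl_i)·tanφ'] / Σ W_i sinα_i, with Δl_i = b_i / cosα_i.
Slice 1: Δl = 2.7/cos(-2.5°) = 2.703 m; N'_1 = 63·cos(-2.5°) − 3·2.703 = 54.8; c'Δl = 32.43; W sinα = -2.7
Slice 2: Δl = 3.1/cos14.2° = 3.198 m; N'_2 = 190·cos14.2° − 5·3.198 = 168.2; c'Δl = 38.37; W sinα = 46.6
Slice 3: Δl = 1.8/cos29.2° = 2.062 m; N'_3 = 85·cos29.2° − 2·2.062 = 70.1; c'Δl = 24.74; W sinα = 41.5
Slice 4: Δl = 1.9/cos42.2° = 2.565 m; N'_4 = 38·cos42.2° − 4·2.565 = 17.9; c'Δl = 30.78; W sinα = 25.5
Σc'Δl = 126.3 kN/m; ΣN' = 311.0 kN/m; ΣW sinα = 110.9 kN/m
Resisting = 126.3 + 311.0·tan28.7° = 126.3 + 170.3 = 296.6 kN/m
FS = 296.6 / 110.9 = 2.676

FS = 2.68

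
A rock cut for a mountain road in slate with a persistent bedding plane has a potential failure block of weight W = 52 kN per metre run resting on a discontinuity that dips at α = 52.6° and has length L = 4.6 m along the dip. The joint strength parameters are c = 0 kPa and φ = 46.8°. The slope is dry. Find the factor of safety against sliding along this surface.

FS = 0.81

Resolving the block weight along and normal to the plane and applying the Mohr–Coulomb strength on the joint:
N' = W cosα = 52·cos52.6° = 31.6 kN/m
Driving force T = W sinα = 52·sin52.6° = 41.3 kN/m
Resisting force R = c·L + N'·tanφ = 0·4.6 + 31.6·tan46.8° = 0.0 + 33.6 = 33.6 kN/m
FS = R / T = 33.6 / 41.3 = 0.814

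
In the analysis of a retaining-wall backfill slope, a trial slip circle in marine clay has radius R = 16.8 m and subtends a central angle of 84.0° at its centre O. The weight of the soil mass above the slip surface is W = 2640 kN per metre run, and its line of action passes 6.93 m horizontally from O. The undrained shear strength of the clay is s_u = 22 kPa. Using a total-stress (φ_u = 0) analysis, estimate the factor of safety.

Taking moments about the centre O, the resisting moment is provided by the undrained shear strength acting along the arc:
Arc length L_a = R·θ = 16.8·(84.0°·π/180) = 16.8·1.4661 = 24.63 m
M_R = s_u·L_a·R = 22·24.63·16.8 = 9103.3 kN·m/m
M_D = W·d = 2640·6.93 = 18295.2 kN·m/m
FS = M_R / M_D = 9103.3 / 18295.2 = 0.498

FS = 0.50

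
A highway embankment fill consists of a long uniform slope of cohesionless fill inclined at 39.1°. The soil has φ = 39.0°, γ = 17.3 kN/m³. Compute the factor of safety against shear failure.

FS = 1.00

For a dry cohesionless infinite slope the factor of safety is FS = tanφ / tanβ.
FS = tan39.0° / tan39.1° = 0.8098 / 0.8127 = 0.996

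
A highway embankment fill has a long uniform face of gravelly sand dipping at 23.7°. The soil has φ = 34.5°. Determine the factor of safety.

For a dry cohesionless infinite slope the factor of safety is FS = tanφ / tanβ.
FS = tan34.5° / tan23.7° = 0.6873 / 0.4390 = 1.566

FS = 1.57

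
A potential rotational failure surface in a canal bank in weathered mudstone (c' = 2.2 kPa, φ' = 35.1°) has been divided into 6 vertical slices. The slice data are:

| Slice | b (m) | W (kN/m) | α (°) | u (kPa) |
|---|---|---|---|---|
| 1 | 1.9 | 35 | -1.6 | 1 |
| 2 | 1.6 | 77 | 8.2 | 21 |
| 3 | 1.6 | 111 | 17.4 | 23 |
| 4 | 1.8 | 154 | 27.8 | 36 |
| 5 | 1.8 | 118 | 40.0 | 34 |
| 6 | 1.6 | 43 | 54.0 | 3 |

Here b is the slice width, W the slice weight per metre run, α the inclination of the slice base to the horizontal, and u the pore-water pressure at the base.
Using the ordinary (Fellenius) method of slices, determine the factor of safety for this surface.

FS = 0.85

Ordinary method of slices: FS = Σ[c'·Δl_i + (W_i cosα_i − u_i·Δl_i)·tanφ'] / Σ W_i sinα_i, with Δl_i = b_i / cosα_i.
Slice 1: Δl = 1.9/cos(-1.6°) = 1.901 m; N'_1 = 35·cos(-1.6°) − 1·1.901 = 33.1; c'Δl = 4.18; W sinα = -1.0
Slice 2: Δl = 1.6/cos8.2° = 1.617 m; N'_2 = 77·cos8.2° − 21·1.617 = 42.3; c'Δl = 3.56; W sinα = 11.0
Slice 3: Δl = 1.6/cos17.4° = 1.677 m; N'_3 = 111·cos17.4° − 23·1.677 = 67.4; c'Δl = 3.69; W sinα = 33.2
Slice 4: Δl = 1.8/cos27.8° = 2.035 m; N'_4 = 154·cos27.8° − 36·2.035 = 63.0; c'Δl = 4.48; W sinα = 71.8
Slice 5: Δl = 1.8/cos40.0° = 2.350 m; N'_5 = 118·cos40.0° − 34·2.350 = 10.5; c'Δl = 5.17; W sinα = 75.8
Slice 6: Δl = 1.6/cos54.0° = 2.722 m; N'_6 = 43·cos54.0° − 3·2.722 = 17.1; c'Δl = 5.99; W sinα = 34.8
Σc'Δl = 27.1 kN/m; ΣN' = 233.3 kN/m; ΣW sinα = 225.7 kN/m
Resisting = 27.1 + 233.3·tan35.1° = 27.1 + 164.0 = 191.0 kN/m
FS = 191.0 / 225.7 = 0.846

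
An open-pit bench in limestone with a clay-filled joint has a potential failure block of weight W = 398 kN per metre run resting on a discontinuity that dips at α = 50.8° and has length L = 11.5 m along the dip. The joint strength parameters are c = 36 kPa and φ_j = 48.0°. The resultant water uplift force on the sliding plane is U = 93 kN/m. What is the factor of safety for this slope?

Resolving the block weight along and normal to the plane and applying the Mohr–Coulomb strength on the joint:
N' = W cosα − U = 398·cos50.8° − 93 = 158.5 kN/m
Driving force T = W sinα = 398·sin50.8° = 308.4 kN/m
Resisting force R = c·L + N'·tanφ_j = 36·11.5 + 158.5·tan48.0° = 414.0 + 176.1 = 590.1 kN/m
FS = R / T = 590.1 / 308.4 = 1.913

FS = 1.91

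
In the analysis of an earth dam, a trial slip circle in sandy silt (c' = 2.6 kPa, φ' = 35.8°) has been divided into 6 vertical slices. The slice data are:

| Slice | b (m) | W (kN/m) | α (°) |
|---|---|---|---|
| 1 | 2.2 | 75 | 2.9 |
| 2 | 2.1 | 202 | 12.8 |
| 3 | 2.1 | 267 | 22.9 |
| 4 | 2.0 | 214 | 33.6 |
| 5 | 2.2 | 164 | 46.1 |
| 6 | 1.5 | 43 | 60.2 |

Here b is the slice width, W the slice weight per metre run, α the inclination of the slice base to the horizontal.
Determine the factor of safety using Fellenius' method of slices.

FS = 1.50

Ordinary method of slices: FS = Σ[c'·Δl_i + (W_i cosα_i)·tanφ'] / Σ W_i sinα_i, with Δl_i = b_i / cosα_i.
Slice 1: Δl = 2.2/cos2.9° = 2.203 m; N'_1 = 75·cos2.9° = 74.9; c'Δl = 5.73; W sinα = 3.8
Slice 2: Δl = 2.1/cos12.8° = 2.154 m; N'_2 = 202·cos12.8° = 197.0; c'Δl = 5.60; W sinα = 44.8
Slice 3: Δl = 2.1/cos22.9° = 2.280 m; N'_3 = 267·cos22.9° = 246.0; c'Δl = 5.93; W sinα = 103.9
Slice 4: Δl = 2.0/cos33.6° = 2.401 m; N'_4 = 214·cos33.6° = 178.2; c'Δl = 6.24; W sinα = 118.4
Slice 5: Δl = 2.2/cos46.1° = 3.173 m; N'_5 = 164·cos46.1° = 113.7; c'Δl = 8.25; W sinα = 118.2
Slice 6: Δl = 1.5/cos60.2° = 3.018 m; N'_6 = 43·cos60.2° = 21.4; c'Δl = 7.85; W sinα = 37.3
Σc'Δl = 39.6 kN/m; ΣN' = 831.2 kN/m; ΣW sinα = 426.4 kN/m
Resisting = 39.6 + 831.2·tan35.8° = 39.6 + 599.5 = 639.1 kN/m
FS = 639.1 / 426.4 = 1.499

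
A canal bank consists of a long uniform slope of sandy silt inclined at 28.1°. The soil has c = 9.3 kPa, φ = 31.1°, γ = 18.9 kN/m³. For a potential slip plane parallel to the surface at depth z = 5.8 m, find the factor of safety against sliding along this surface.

For an infinite slope with a slip plane parallel to the surface (no pore pressure): FS = [c + γz cos²β tanφ] / [γz sinβ cosβ].
γz = 18.9·5.8 = 109.62 kN/m²
Numerator = 9.3 + 109.62·cos²28.1°·tan31.1° = 9.3 + 109.62·0.7781·0.6032 = 60.757 kPa
Denominator = 109.62·sin28.1°·cos28.1° = 109.62·0.4710·0.8821 = 45.546 kPa
FS = 60.757 / 45.546 = 1.334

FS = 1.33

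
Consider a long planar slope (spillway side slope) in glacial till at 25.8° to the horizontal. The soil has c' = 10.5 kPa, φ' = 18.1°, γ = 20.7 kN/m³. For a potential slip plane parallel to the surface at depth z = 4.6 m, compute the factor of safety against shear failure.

For an infinite slope with a slip plane parallel to the surface (no pore pressure): FS = [c' + γz cos²β tanφ'] / [γz sinβ cosβ].
γz = 20.7·4.6 = 95.22 kN/m²
Numerator = 10.5 + 95.22·cos²25.8°·tan18.1° = 10.5 + 95.22·0.8106·0.3269 = 35.727 kPa
Denominator = 95.22·sin25.8°·cos25.8° = 95.22·0.4352·0.9003 = 37.312 kPa
FS = 35.727 / 37.312 = 0.958

FS = 0.96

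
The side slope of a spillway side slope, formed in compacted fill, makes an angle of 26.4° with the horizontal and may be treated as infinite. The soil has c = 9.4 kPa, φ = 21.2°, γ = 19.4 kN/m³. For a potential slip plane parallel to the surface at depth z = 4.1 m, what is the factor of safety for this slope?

For an infinite slope with a slip plane parallel to the surface (no pore pressure): FS = [c + γz cos²β tanφ] / [γz sinβ cosβ].
γz = 19.4·4.1 = 79.54 kN/m²
Numerator = 9.4 + 79.54·cos²26.4°·tan21.2° = 9.4 + 79.54·0.8023·0.3879 = 34.152 kPa
Denominator = 79.54·sin26.4°·cos26.4° = 79.54·0.4446·0.8957 = 31.678 kPa
FS = 34.152 / 31.678 = 1.078

FS = 1.08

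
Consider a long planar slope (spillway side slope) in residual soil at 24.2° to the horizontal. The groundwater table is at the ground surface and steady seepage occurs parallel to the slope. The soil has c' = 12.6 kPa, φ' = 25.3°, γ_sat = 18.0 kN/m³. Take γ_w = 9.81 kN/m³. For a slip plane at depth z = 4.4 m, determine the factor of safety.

With seepage parallel to the slope and the water table at the surface, the effective normal stress on the slip plane uses the buoyant unit weight γ' = γ_sat − γ_w while the driving shear stress uses γ_sat:
FS = [c' + γ' z cos²β tanφ'] / [γ_sat z sinβ cosβ]
γ' = 18.0 − 9.81 = 8.19 kN/m³
Numerator = 12.6 + 8.19·4.4·cos²24.2°·tan25.3° = 12.6 + 8.19·4.4·0.8320·0.4727 = 26.772 kPa
Denominator = 18.0·4.4·sin24.2°·cos24.2° = 18.0·4.4·0.4099·0.9121 = 29.613 kPa
FS = 26.772 / 29.613 = 0.904

FS = 0.90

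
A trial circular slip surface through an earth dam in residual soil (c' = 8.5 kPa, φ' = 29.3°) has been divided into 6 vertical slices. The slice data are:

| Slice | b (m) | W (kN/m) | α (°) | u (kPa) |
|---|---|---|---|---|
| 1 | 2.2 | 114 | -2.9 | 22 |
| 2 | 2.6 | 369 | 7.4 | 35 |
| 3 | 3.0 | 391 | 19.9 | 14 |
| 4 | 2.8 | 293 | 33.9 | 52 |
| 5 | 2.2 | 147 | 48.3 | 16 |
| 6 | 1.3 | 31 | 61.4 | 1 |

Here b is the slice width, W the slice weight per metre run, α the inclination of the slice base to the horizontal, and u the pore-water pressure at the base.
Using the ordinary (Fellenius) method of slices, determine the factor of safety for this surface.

Ordinary method of slices: FS = Σ[c'·Δl_i + (W_i cosα_i − u_i·Δl_i)·tanφ'] / Σ W_i sinα_i, with Δl_i = b_i / cosα_i.
Slice 1: Δl = 2.2/cos(-2.9°) = 2.203 m; N'_1 = 114·cos(-2.9°) − 22·2.203 = 65.4; c'Δl = 18.72; W sinα = -5.8
Slice 2: Δl = 2.6/cos7.4° = 2.622 m; N'_2 = 369·cos7.4° − 35·2.622 = 274.2; c'Δl = 22.29; W sinα = 47.5
Slice 3: Δl = 3.0/cos19.9° = 3.191 m; N'_3 = 391·cos19.9° − 14·3.191 = 323.0; c'Δl = 27.12; W sinα = 133.1
Slice 4: Δl = 2.8/cos33.9° = 3.373 m; N'_4 = 293·cos33.9° − 52·3.373 = 67.8; c'Δl = 28.67; W sinα = 163.4
Slice 5: Δl = 2.2/cos48.3° = 3.307 m; N'_5 = 147·cos48.3° − 16·3.307 = 44.9; c'Δl = 28.11; W sinα = 109.8
Slice 6: Δl = 1.3/cos61.4° = 2.716 m; N'_6 = 31·cos61.4° − 1·2.716 = 12.1; c'Δl = 23.08; W sinα = 27.2
Σc'Δl = 148.0 kN/m; ΣN' = 787.3 kN/m; ΣW sinα = 475.2 kN/m
Resisting = 148.0 + 787.3·tan29.3° = 148.0 + 441.8 = 589.8 kN/m
FS = 589.8 / 475.2 = 1.241

FS = 1.24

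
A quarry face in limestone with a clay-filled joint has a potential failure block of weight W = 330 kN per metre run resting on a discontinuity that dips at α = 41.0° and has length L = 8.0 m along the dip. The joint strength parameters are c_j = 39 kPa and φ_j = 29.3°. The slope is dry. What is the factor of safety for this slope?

FS = 2.09

Resolving the block weight along and normal to the plane and applying the Mohr–Coulomb strength on the joint:
N' = W cosα = 330·cos41.0° = 249.1 kN/m
Driving force T = W sinα = 330·sin41.0° = 216.5 kN/m
Resisting force R = c_j·L + N'·tanφ_j = 39·8.0 + 249.1·tan29.3° = 312.0 + 139.8 = 451.8 kN/m
FS = R / T = 451.8 / 216.5 = 2.087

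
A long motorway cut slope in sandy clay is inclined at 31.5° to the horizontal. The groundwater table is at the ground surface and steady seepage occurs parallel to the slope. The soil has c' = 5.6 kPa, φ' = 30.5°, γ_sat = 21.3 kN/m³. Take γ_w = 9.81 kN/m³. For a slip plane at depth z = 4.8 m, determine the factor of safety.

FS = 0.64

With seepage parallel to the slope and the water table at the surface, the effective normal stress on the slip plane uses the buoyant unit weight γ' = γ_sat − γ_w while the driving shear stress uses γ_sat:
FS = [c' + γ' z cos²β tanφ'] / [γ_sat z sinβ cosβ]
γ' = 21.3 − 9.81 = 11.49 kN/m³
Numerator = 5.6 + 11.49·4.8·cos²31.5°·tan30.5° = 5.6 + 11.49·4.8·0.7270·0.5890 = 29.218 kPa
Denominator = 21.3·4.8·sin31.5°·cos31.5° = 21.3·4.8·0.5225·0.8526 = 45.548 kPa
FS = 29.218 / 45.548 = 0.641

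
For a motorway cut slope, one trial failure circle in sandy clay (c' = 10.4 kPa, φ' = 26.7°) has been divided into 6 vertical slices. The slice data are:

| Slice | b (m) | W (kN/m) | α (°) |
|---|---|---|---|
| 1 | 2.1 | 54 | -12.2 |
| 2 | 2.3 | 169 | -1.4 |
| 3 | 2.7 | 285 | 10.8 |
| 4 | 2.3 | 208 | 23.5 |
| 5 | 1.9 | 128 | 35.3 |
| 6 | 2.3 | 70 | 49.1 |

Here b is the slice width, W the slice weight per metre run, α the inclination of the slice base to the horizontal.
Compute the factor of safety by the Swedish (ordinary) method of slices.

FS = 2.36

Ordinary method of slices: FS = Σ[c'·Δl_i + (W_i cosα_i)·tanφ'] / Σ W_i sinα_i, with Δl_i = b_i / cosα_i.
Slice 1: Δl = 2.1/cos(-12.2°) = 2.149 m; N'_1 = 54·cos(-12.2°) = 52.8; c'Δl = 22.34; W sinα = -11.4
Slice 2: Δl = 2.3/cos(-1.4°) = 2.301 m; N'_2 = 169·cos(-1.4°) = 168.9; c'Δl = 23.93; W sinα = -4.1
Slice 3: Δl = 2.7/cos10.8° = 2.749 m; N'_3 = 285·cos10.8° = 280.0; c'Δl = 28.59; W sinα = 53.4
Slice 4: Δl = 2.3/cos23.5° = 2.508 m; N'_4 = 208·cos23.5° = 190.7; c'Δl = 26.08; W sinα = 82.9
Slice 5: Δl = 1.9/cos35.3° = 2.328 m; N'_5 = 128·cos35.3° = 104.5; c'Δl = 24.21; W sinα = 74.0
Slice 6: Δl = 2.3/cos49.1° = 3.513 m; N'_6 = 70·cos49.1° = 45.8; c'Δl = 36.53; W sinα = 52.9
Σc'Δl = 161.7 kN/m; ΣN' = 842.7 kN/m; ΣW sinα = 247.7 kN/m
Resisting = 161.7 + 842.7·tan26.7° = 161.7 + 423.8 = 585.5 kN/m
FS = 585.5 / 247.7 = 2.364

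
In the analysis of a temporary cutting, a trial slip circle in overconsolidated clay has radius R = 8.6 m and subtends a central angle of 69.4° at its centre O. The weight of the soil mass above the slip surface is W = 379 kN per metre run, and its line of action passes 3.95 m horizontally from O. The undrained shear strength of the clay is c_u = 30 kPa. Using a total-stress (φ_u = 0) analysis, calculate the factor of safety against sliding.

Taking moments about the centre O, the resisting moment is provided by the undrained shear strength acting along the arc:
Arc length L_a = R·θ = 8.6·(69.4°·π/180) = 8.6·1.2113 = 10.42 m
M_R = c_u·L_a·R = 30·10.42·8.6 = 2687.5 kN·m/m
M_D = W·d = 379·3.95 = 1497.0 kN·m/m
FS = M_R / M_D = 2687.5 / 1497.0 = 1.795

FS = 1.80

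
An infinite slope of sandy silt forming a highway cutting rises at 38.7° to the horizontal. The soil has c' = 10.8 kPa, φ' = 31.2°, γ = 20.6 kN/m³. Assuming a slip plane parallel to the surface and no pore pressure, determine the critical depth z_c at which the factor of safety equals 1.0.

z_c = 4.40 m

Setting FS = 1.00 in FS = [c' + γz cos²β tanφ'] / [γz sinβ cosβ] and solving for z:
z = c' / [γ cosβ (FS·sinβ − cosβ·tanφ')]
  = 10.8 / [20.6·cos38.7°·(1.00·sin38.7° − cos38.7°·tan31.2°)]
  = 10.8 / [20.6·0.7804·(1.00·0.6252 − 0.7804·0.6056)]
  = 10.8 / 2.4533 = 4.402 m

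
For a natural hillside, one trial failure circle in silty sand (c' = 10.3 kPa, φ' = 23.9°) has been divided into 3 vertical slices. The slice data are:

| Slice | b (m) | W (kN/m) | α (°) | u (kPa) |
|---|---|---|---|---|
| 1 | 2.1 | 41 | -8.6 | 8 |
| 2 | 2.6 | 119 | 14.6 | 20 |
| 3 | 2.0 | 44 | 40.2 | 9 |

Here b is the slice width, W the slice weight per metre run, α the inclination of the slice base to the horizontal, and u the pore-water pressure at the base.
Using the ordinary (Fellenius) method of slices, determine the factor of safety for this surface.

FS = 2.27

Ordinary method of slices: FS = Σ[c'·Δl_i + (W_i cosα_i − u_i·Δl_i)·tanφ'] / Σ W_i sinα_i, with Δl_i = b_i / cosα_i.
Slice 1: Δl = 2.1/cos(-8.6°) = 2.124 m; N'_1 = 41·cos(-8.6°) − 8·2.124 = 23.5; c'Δl = 21.88; W sinα = -6.1
Slice 2: Δl = 2.6/cos14.6° = 2.687 m; N'_2 = 119·cos14.6° − 20·2.687 = 61.4; c'Δl = 27.67; W sinα = 30.0
Slice 3: Δl = 2.0/cos40.2° = 2.619 m; N'_3 = 44·cos40.2° − 9·2.619 = 10.0; c'Δl = 26.97; W sinα = 28.4
Σc'Δl = 76.5 kN/m; ΣN' = 95.0 kN/m; ΣW sinα = 52.3 kN/m
Resisting = 76.5 + 95.0·tan23.9° = 76.5 + 42.1 = 118.6 kN/m
FS = 118.6 / 52.3 = 2.270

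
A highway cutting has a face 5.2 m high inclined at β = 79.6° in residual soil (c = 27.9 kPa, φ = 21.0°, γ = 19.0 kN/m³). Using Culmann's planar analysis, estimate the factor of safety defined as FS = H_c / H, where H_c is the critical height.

FS = 2.17

H_c = (4c/γ) · sinβ cosφ / [1 − cos(β − φ)]
    = (4·27.9/19.0) · sin79.6°·cos21.0° / [1 − cos58.6°]
    = 5.874 · 0.9182 / 0.4790 = 11.26 m
FS = H_c / H = 11.26 / 5.2 = 2.165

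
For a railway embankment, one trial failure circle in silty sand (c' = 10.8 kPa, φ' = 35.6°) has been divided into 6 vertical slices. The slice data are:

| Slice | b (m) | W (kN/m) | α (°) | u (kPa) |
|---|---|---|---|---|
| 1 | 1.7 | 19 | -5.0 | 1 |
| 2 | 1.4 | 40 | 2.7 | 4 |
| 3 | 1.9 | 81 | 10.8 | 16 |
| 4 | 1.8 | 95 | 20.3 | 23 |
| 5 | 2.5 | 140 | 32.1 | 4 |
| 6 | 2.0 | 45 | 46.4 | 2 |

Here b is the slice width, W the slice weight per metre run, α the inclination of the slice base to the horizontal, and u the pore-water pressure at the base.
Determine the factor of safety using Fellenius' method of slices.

Ordinary method of slices: FS = Σ[c'·Δl_i + (W_i cosα_i − u_i·Δl_i)·tanφ'] / Σ W_i sinα_i, with Δl_i = b_i / cosα_i.
Slice 1: Δl = 1.7/cos(-5.0°) = 1.706 m; N'_1 = 19·cos(-5.0°) − 1·1.706 = 17.2; c'Δl = 18.43; W sinα = -1.7
Slice 2: Δl = 1.4/cos2.7° = 1.402 m; N'_2 = 40·cos2.7° − 4·1.402 = 34.3; c'Δl = 15.14; W sinα = 1.9
Slice 3: Δl = 1.9/cos10.8° = 1.934 m; N'_3 = 81·cos10.8° − 16·1.934 = 48.6; c'Δl = 20.89; W sinα = 15.2
Slice 4: Δl = 1.8/cos20.3° = 1.919 m; N'_4 = 95·cos20.3° − 23·1.919 = 45.0; c'Δl = 20.73; W sinα = 33.0
Slice 5: Δl = 2.5/cos32.1° = 2.951 m; N'_5 = 140·cos32.1° − 4·2.951 = 106.8; c'Δl = 31.87; W sinα = 74.4
Slice 6: Δl = 2.0/cos46.4° = 2.900 m; N'_6 = 45·cos46.4° − 2·2.900 = 25.2; c'Δl = 31.32; W sinα = 32.6
Σc'Δl = 138.4 kN/m; ΣN' = 277.2 kN/m; ΣW sinα = 155.3 kN/m
Resisting = 138.4 + 277.2·tan35.6° = 138.4 + 198.4 = 336.8 kN/m
FS = 336.8 / 155.3 = 2.168

FS = 2.17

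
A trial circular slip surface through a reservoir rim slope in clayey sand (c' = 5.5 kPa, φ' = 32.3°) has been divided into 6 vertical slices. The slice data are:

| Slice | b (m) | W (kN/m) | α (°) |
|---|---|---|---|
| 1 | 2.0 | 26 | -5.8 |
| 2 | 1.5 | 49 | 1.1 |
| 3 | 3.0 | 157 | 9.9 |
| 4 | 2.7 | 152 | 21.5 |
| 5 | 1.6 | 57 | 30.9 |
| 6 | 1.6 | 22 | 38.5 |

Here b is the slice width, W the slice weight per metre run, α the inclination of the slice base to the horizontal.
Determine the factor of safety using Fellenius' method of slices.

FS = 2.82

Ordinary method of slices: FS = Σ[c'·Δl_i + (W_i cosα_i)·tanφ'] / Σ W_i sinα_i, with Δl_i = b_i / cosα_i.
Slice 1: Δl = 2.0/cos(-5.8°) = 2.010 m; N'_1 = 26·cos(-5.8°) = 25.9; c'Δl = 11.06; W sinα = -2.6
Slice 2: Δl = 1.5/cos1.1° = 1.500 m; N'_2 = 49·cos1.1° = 49.0; c'Δl = 8.25; W sinα = 0.9
Slice 3: Δl = 3.0/cos9.9° = 3.045 m; N'_3 = 157·cos9.9° = 154.7; c'Δl = 16.75; W sinα = 27.0
Slice 4: Δl = 2.7/cos21.5° = 2.902 m; N'_4 = 152·cos21.5° = 141.4; c'Δl = 15.96; W sinα = 55.7
Slice 5: Δl = 1.6/cos30.9° = 1.865 m; N'_5 = 57·cos30.9° = 48.9; c'Δl = 10.26; W sinα = 29.3
Slice 6: Δl = 1.6/cos38.5° = 2.044 m; N'_6 = 22·cos38.5° = 17.2; c'Δl = 11.24; W sinα = 13.7
Σc'Δl = 73.5 kN/m; ΣN' = 437.1 kN/m; ΣW sinα = 124.0 kN/m
Resisting = 73.5 + 437.1·tan32.3° = 73.5 + 276.3 = 349.8 kN/m
FS = 349.8 / 124.0 = 2.822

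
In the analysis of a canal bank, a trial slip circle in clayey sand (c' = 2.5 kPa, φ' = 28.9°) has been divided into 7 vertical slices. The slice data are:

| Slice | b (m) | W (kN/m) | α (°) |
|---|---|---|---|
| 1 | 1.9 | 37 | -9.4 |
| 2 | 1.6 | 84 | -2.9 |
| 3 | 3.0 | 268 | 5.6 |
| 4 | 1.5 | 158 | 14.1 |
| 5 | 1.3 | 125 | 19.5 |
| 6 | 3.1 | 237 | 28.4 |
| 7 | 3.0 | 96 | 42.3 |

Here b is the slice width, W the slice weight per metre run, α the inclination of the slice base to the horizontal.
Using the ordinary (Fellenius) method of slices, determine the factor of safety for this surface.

FS = 2.05

Ordinary method of slices: FS = Σ[c'·Δl_i + (W_i cosα_i)·tanφ'] / Σ W_i sinα_i, with Δl_i = b_i / cosα_i.
Slice 1: Δl = 1.9/cos(-9.4°) = 1.926 m; N'_1 = 37·cos(-9.4°) = 36.5; c'Δl = 4.81; W sinα = -6.0
Slice 2: Δl = 1.6/cos(-2.9°) = 1.602 m; N'_2 = 84·cos(-2.9°) = 83.9; c'Δl = 4.01; W sinα = -4.2
Slice 3: Δl = 3.0/cos5.6° = 3.014 m; N'_3 = 268·cos5.6° = 266.7; c'Δl = 7.54; W sinα = 26.2
Slice 4: Δl = 1.5/cos14.1° = 1.547 m; N'_4 = 158·cos14.1° = 153.2; c'Δl = 3.87; W sinα = 38.5
Slice 5: Δl = 1.3/cos19.5° = 1.379 m; N'_5 = 125·cos19.5° = 117.8; c'Δl = 3.45; W sinα = 41.7
Slice 6: Δl = 3.1/cos28.4° = 3.524 m; N'_6 = 237·cos28.4° = 208.5; c'Δl = 8.81; W sinα = 112.7
Slice 7: Δl = 3.0/cos42.3° = 4.056 m; N'_7 = 96·cos42.3° = 71.0; c'Δl = 10.14; W sinα = 64.6
Σc'Δl = 42.6 kN/m; ΣN' = 937.7 kN/m; ΣW sinα = 273.4 kN/m
Resisting = 42.6 + 937.7·tan28.9° = 42.6 + 517.6 = 560.2 kN/m
FS = 560.2 / 273.4 = 2.049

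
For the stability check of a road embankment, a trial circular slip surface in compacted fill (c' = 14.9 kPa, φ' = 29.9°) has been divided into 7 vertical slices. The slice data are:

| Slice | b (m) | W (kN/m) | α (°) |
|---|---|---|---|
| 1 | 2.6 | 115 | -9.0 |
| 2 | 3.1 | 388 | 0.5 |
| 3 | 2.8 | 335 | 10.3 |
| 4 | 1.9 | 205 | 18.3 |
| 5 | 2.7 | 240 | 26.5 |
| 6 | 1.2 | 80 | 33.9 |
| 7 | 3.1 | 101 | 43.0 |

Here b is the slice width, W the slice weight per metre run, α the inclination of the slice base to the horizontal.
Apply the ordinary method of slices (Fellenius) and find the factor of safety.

Ordinary method of slices: FS = Σ[c'·Δl_i + (W_i cosα_i)·tanφ'] / Σ W_i sinα_i, with Δl_i = b_i / cosα_i.
Slice 1: Δl = 2.6/cos(-9.0°) = 2.632 m; N'_1 = 115·cos(-9.0°) = 113.6; c'Δl = 39.22; W sinα = -18.0
Slice 2: Δl = 3.1/cos0.5° = 3.100 m; N'_2 = 388·cos0.5° = 388.0; c'Δl = 46.19; W sinα = 3.4
Slice 3: Δl = 2.8/cos10.3° = 2.846 m; N'_3 = 335·cos10.3° = 329.6; c'Δl = 42.40; W sinα = 59.9
Slice 4: Δl = 1.9/cos18.3° = 2.001 m; N'_4 = 205·cos18.3° = 194.6; c'Δl = 29.82; W sinα = 64.4
Slice 5: Δl = 2.7/cos26.5° = 3.017 m; N'_5 = 240·cos26.5° = 214.8; c'Δl = 44.95; W sinα = 107.1
Slice 6: Δl = 1.2/cos33.9° = 1.446 m; N'_6 = 80·cos33.9° = 66.4; c'Δl = 21.54; W sinα = 44.6
Slice 7: Δl = 3.1/cos43.0° = 4.239 m; N'_7 = 101·cos43.0° = 73.9; c'Δl = 63.16; W sinα = 68.9
Σc'Δl = 287.3 kN/m; ΣN' = 1380.9 kN/m; ΣW sinα = 330.3 kN/m
Resisting = 287.3 + 1380.9·tan29.9° = 287.3 + 794.0 = 1081.3 kN/m
FS = 1081.3 / 330.3 = 3.274

FS = 3.27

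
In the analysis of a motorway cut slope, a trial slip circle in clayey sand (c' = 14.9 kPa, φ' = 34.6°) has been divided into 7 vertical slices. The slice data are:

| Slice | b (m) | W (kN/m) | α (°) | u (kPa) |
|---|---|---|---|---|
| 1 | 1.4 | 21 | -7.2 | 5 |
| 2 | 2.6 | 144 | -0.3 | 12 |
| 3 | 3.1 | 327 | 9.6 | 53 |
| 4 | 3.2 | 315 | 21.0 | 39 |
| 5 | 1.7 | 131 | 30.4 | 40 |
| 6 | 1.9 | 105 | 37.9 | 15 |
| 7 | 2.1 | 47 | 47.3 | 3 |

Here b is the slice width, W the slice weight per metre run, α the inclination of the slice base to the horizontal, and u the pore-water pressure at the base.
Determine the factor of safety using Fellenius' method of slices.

FS = 1.96

Ordinary method of slices: FS = Σ[c'·Δl_i + (W_i cosα_i − u_i·Δl_i)·tanφ'] / Σ W_i sinα_i, with Δl_i = b_i / cosα_i.
Slice 1: Δl = 1.4/cos(-7.2°) = 1.411 m; N'_1 = 21·cos(-7.2°) − 5·1.411 = 13.8; c'Δl = 21.03; W sinα = -2.6
Slice 2: Δl = 2.6/cos(-0.3°) = 2.600 m; N'_2 = 144·cos(-0.3°) − 12·2.600 = 112.8; c'Δl = 38.74; W sinα = -0.8
Slice 3: Δl = 3.1/cos9.6° = 3.144 m; N'_3 = 327·cos9.6° − 53·3.144 = 155.8; c'Δl = 46.85; W sinα = 54.5
Slice 4: Δl = 3.2/cos21.0° = 3.428 m; N'_4 = 315·cos21.0° − 39·3.428 = 160.4; c'Δl = 51.07; W sinα = 112.9
Slice 5: Δl = 1.7/cos30.4° = 1.971 m; N'_5 = 131·cos30.4° − 40·1.971 = 34.1; c'Δl = 29.37; W sinα = 66.3
Slice 6: Δl = 1.9/cos37.9° = 2.408 m; N'_6 = 105·cos37.9° − 15·2.408 = 46.7; c'Δl = 35.88; W sinα = 64.5
Slice 7: Δl = 2.1/cos47.3° = 3.097 m; N'_7 = 47·cos47.3° − 3·3.097 = 22.6; c'Δl = 46.14; W sinα = 34.5
Σc'Δl = 269.1 kN/m; ΣN' = 546.2 kN/m; ΣW sinα = 329.4 kN/m
Resisting = 269.1 + 546.2·tan34.6° = 269.1 + 376.8 = 645.9 kN/m
FS = 645.9 / 329.4 = 1.961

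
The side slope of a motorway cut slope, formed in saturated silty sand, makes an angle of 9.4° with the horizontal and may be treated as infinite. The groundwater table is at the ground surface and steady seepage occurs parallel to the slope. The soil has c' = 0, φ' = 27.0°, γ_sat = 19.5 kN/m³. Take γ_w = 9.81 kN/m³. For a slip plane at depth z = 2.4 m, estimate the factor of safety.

FS = 1.53

With seepage parallel to the slope and the water table at the surface, the effective normal stress on the slip plane uses the buoyant unit weight γ' = γ_sat − γ_w while the driving shear stress uses γ_sat:
FS = [c' + γ' z cos²β tanφ'] / [γ_sat z sinβ cosβ]
(For c' = 0 this reduces to FS = (γ'/γ_sat)·tanφ'/tanβ.)
γ' = 19.5 − 9.81 = 9.69 kN/m³
Numerator = 0.0 + 9.69·2.4·cos²9.4°·tan27.0° = 0.0 + 9.69·2.4·0.9733·0.5095 = 11.533 kPa
Denominator = 19.5·2.4·sin9.4°·cos9.4° = 19.5·2.4·0.1633·0.9866 = 7.541 kPa
FS = 11.533 / 7.541 = 1.529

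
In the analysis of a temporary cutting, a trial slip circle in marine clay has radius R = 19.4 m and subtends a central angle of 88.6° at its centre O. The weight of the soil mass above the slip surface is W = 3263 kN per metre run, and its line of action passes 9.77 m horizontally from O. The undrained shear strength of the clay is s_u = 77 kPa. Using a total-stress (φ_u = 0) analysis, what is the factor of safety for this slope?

Taking moments about the centre O, the resisting moment is provided by the undrained shear strength acting along the arc:
Arc length L_a = R·θ = 19.4·(88.6°·π/180) = 19.4·1.5464 = 30.00 m
M_R = s_u·L_a·R = 77·30.00·19.4 = 44813.1 kN·m/m
M_D = W·d = 3263·9.77 = 31879.5 kN·m/m
FS = M_R / M_D = 44813.1 / 31879.5 = 1.406

FS = 1.41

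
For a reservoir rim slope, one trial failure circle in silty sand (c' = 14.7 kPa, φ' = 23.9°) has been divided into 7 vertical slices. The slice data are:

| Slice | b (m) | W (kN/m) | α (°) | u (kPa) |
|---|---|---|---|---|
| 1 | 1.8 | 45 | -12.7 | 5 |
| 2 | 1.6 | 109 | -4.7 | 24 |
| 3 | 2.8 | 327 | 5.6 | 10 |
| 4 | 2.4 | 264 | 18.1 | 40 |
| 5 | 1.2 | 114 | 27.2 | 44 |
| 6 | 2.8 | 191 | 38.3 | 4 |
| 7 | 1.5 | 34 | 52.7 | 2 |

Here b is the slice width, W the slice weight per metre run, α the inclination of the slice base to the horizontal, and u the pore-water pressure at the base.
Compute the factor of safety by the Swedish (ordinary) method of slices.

Ordinary method of slices: FS = Σ[c'·Δl_i + (W_i cosα_i − u_i·Δl_i)·tanφ'] / Σ W_i sinα_i, with Δl_i = b_i / cosα_i.
Slice 1: Δl = 1.8/cos(-12.7°) = 1.845 m; N'_1 = 45·cos(-12.7°) − 5·1.845 = 34.7; c'Δl = 27.12; W sinα = -9.9
Slice 2: Δl = 1.6/cos(-4.7°) = 1.605 m; N'_2 = 109·cos(-4.7°) − 24·1.605 = 70.1; c'Δl = 23.60; W sinα = -8.9
Slice 3: Δl = 2.8/cos5.6° = 2.813 m; N'_3 = 327·cos5.6° − 10·2.813 = 297.3; c'Δl = 41.36; W sinα = 31.9
Slice 4: Δl = 2.4/cos18.1° = 2.525 m; N'_4 = 264·cos18.1° − 40·2.525 = 149.9; c'Δl = 37.12; W sinα = 82.0
Slice 5: Δl = 1.2/cos27.2° = 1.349 m; N'_5 = 114·cos27.2° − 44·1.349 = 42.0; c'Δl = 19.83; W sinα = 52.1
Slice 6: Δl = 2.8/cos38.3° = 3.568 m; N'_6 = 191·cos38.3° − 4·3.568 = 135.6; c'Δl = 52.45; W sinα = 118.4
Slice 7: Δl = 1.5/cos52.7° = 2.475 m; N'_7 = 34·cos52.7° − 2·2.475 = 15.7; c'Δl = 36.39; W sinα = 27.0
Σc'Δl = 237.9 kN/m; ΣN' = 745.3 kN/m; ΣW sinα = 292.6 kN/m
Resisting = 237.9 + 745.3·tan23.9° = 237.9 + 330.3 = 568.1 kN/m
FS = 568.1 / 292.6 = 1.941

FS = 1.94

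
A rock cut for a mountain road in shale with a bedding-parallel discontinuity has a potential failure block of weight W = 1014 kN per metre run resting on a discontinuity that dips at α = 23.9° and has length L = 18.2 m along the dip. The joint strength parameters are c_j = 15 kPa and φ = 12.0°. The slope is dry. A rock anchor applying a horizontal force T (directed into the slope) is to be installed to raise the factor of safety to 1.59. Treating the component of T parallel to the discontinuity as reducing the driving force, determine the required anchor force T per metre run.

Resolving forces along and normal to the sliding plane, with the horizontal anchor force T adding T·sinα to the effective normal force and T·cosα acting up the plane against the driving force:
FS = [c_jL + (W cosα + T sinα) tanφ] / [W sinα − T cosα]
Without the anchor: N' = 927.1 kN/m, driving T_d = 410.8 kN/m, resisting R = 15·18.2 + 927.1·tan12.0° = 470.1 kN/m, FS = 1.14.
Setting FS = 1.59 and solving for T:
1.59·(410.8 − T cos23.9°) = 470.1 + T sin23.9°·tan12.0°
T·(sin23.9°·tan12.0° + 1.59·cos23.9°) = 1.59·410.8 − 470.1
T·(0.4051·0.2126 + 1.59·0.9143) = 653.2 − 470.1 = 183.1
T·1.5398 = 183.1
T = 118.9 kN/m

T = 119 kN/m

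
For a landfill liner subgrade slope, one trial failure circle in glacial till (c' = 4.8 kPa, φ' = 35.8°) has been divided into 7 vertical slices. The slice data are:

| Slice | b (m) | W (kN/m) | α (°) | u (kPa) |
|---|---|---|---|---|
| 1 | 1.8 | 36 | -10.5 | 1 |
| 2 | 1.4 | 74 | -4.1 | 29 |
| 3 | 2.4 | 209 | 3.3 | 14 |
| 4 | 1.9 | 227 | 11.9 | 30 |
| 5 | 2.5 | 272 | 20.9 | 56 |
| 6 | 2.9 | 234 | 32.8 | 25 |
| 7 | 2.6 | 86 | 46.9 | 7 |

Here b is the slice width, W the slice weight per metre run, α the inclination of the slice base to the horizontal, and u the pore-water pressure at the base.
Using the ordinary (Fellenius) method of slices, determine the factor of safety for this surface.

Ordinary method of slices: FS = Σ[c'·Δl_i + (W_i cosα_i − u_i·Δl_i)·tanφ'] / Σ W_i sinα_i, with Δl_i = b_i / cosα_i.
Slice 1: Δl = 1.8/cos(-10.5°) = 1.831 m; N'_1 = 36·cos(-10.5°) − 1·1.831 = 33.6; c'Δl = 8.79; W sinα = -6.6
Slice 2: Δl = 1.4/cos(-4.1°) = 1.404 m; N'_2 = 74·cos(-4.1°) − 29·1.404 = 33.1; c'Δl = 6.74; W sinα = -5.3
Slice 3: Δl = 2.4/cos3.3° = 2.404 m; N'_3 = 209·cos3.3° − 14·2.404 = 175.0; c'Δl = 11.54; W sinα = 12.0
Slice 4: Δl = 1.9/cos11.9° = 1.942 m; N'_4 = 227·cos11.9° − 30·1.942 = 163.9; c'Δl = 9.32; W sinα = 46.8
Slice 5: Δl = 2.5/cos20.9° = 2.676 m; N'_5 = 272·cos20.9° − 56·2.676 = 104.2; c'Δl = 12.85; W sinα = 97.0
Slice 6: Δl = 2.9/cos32.8° = 3.450 m; N'_6 = 234·cos32.8° − 25·3.450 = 110.4; c'Δl = 16.56; W sinα = 126.8
Slice 7: Δl = 2.6/cos46.9° = 3.805 m; N'_7 = 86·cos46.9° − 7·3.805 = 32.1; c'Δl = 18.27; W sinα = 62.8
Σc'Δl = 84.1 kN/m; ΣN' = 652.4 kN/m; ΣW sinα = 333.6 kN/m
Resisting = 84.1 + 652.4·tan35.8° = 84.1 + 470.5 = 554.5 kN/m
FS = 554.5 / 333.6 = 1.662

FS = 1.66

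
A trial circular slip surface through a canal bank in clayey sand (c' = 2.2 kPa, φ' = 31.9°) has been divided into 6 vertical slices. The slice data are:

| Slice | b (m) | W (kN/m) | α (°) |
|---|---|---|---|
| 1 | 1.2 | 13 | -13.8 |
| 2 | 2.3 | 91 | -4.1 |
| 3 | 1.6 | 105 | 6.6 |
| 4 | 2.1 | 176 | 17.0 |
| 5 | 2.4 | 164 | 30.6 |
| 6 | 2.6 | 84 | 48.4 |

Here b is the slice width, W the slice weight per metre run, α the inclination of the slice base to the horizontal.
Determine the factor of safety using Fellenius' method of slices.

FS = 1.94

Ordinary method of slices: FS = Σ[c'·Δl_i + (W_i cosα_i)·tanφ'] / Σ W_i sinα_i, with Δl_i = b_i / cosα_i.
Slice 1: Δl = 1.2/cos(-13.8°) = 1.236 m; N'_1 = 13·cos(-13.8°) = 12.6; c'Δl = 2.72; W sinα = -3.1
Slice 2: Δl = 2.3/cos(-4.1°) = 2.306 m; N'_2 = 91·cos(-4.1°) = 90.8; c'Δl = 5.07; W sinα = -6.5
Slice 3: Δl = 1.6/cos6.6° = 1.611 m; N'_3 = 105·cos6.6° = 104.3; c'Δl = 3.54; W sinα = 12.1
Slice 4: Δl = 2.1/cos17.0° = 2.196 m; N'_4 = 176·cos17.0° = 168.3; c'Δl = 4.83; W sinα = 51.5
Slice 5: Δl = 2.4/cos30.6° = 2.788 m; N'_5 = 164·cos30.6° = 141.2; c'Δl = 6.13; W sinα = 83.5
Slice 6: Δl = 2.6/cos48.4° = 3.916 m; N'_6 = 84·cos48.4° = 55.8; c'Δl = 8.62; W sinα = 62.8
Σc'Δl = 30.9 kN/m; ΣN' = 572.9 kN/m; ΣW sinα = 200.2 kN/m
Resisting = 30.9 + 572.9·tan31.9° = 30.9 + 356.6 = 387.5 kN/m
FS = 387.5 / 200.2 = 1.936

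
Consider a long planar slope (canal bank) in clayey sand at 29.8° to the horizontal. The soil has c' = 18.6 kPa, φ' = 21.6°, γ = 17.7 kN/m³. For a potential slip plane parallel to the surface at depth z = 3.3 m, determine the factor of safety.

FS = 1.43

For an infinite slope with a slip plane parallel to the surface (no pore pressure): FS = [c' + γz cos²β tanφ'] / [γz sinβ cosβ].
γz = 17.7·3.3 = 58.41 kN/m²
Numerator = 18.6 + 58.41·cos²29.8°·tan21.6° = 18.6 + 58.41·0.7530·0.3959 = 36.014 kPa
Denominator = 58.41·sin29.8°·cos29.8° = 58.41·0.4970·0.8678 = 25.190 kPa
FS = 36.014 / 25.190 = 1.430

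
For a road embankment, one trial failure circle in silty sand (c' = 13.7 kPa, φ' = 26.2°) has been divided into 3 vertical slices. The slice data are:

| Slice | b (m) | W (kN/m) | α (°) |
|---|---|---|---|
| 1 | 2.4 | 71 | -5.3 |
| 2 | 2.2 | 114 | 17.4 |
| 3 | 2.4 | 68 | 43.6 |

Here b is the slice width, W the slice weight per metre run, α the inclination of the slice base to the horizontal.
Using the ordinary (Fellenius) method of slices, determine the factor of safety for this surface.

Ordinary method of slices: FS = Σ[c'·Δl_i + (W_i cosα_i)·tanφ'] / Σ W_i sinα_i, with Δl_i = b_i / cosα_i.
Slice 1: Δl = 2.4/cos(-5.3°) = 2.410 m; N'_1 = 71·cos(-5.3°) = 70.7; c'Δl = 33.02; W sinα = -6.6
Slice 2: Δl = 2.2/cos17.4° = 2.305 m; N'_2 = 114·cos17.4° = 108.8; c'Δl = 31.59; W sinα = 34.1
Slice 3: Δl = 2.4/cos43.6° = 3.314 m; N'_3 = 68·cos43.6° = 49.2; c'Δl = 45.40; W sinα = 46.9
Σc'Δl = 110.0 kN/m; ΣN' = 228.7 kN/m; ΣW sinα = 74.4 kN/m
Resisting = 110.0 + 228.7·tan26.2° = 110.0 + 112.5 = 222.6 kN/m
FS = 222.6 / 74.4 = 2.990

FS = 2.99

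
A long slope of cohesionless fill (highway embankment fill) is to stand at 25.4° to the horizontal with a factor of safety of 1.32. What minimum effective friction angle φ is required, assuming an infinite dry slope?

FS = tanφ/tanβ ⇒ tanφ = FS · tanβ = 1.32 · tan25.4° = 0.6268
φ = arctan(0.6268) = 32.08°

φ = 32.1°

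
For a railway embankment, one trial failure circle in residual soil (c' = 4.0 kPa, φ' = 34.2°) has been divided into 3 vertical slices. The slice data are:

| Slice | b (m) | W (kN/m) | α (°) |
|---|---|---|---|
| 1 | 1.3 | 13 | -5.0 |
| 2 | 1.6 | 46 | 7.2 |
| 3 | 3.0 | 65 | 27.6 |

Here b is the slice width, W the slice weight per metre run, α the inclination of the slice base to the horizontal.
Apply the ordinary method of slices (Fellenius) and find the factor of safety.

FS = 3.00

Ordinary method of slices: FS = Σ[c'·Δl_i + (W_i cosα_i)·tanφ'] / Σ W_i sinα_i, with Δl_i = b_i / cosα_i.
Slice 1: Δl = 1.3/cos(-5.0°) = 1.305 m; N'_1 = 13·cos(-5.0°) = 13.0; c'Δl = 5.22; W sinα = -1.1
Slice 2: Δl = 1.6/cos7.2° = 1.613 m; N'_2 = 46·cos7.2° = 45.6; c'Δl = 6.45; W sinα = 5.8
Slice 3: Δl = 3.0/cos27.6° = 3.385 m; N'_3 = 65·cos27.6° = 57.6; c'Δl = 13.54; W sinα = 30.1
Σc'Δl = 25.2 kN/m; ΣN' = 116.2 kN/m; ΣW sinα = 34.7 kN/m
Resisting = 25.2 + 116.2·tan34.2° = 25.2 + 79.0 = 104.2 kN/m
FS = 104.2 / 34.7 = 2.998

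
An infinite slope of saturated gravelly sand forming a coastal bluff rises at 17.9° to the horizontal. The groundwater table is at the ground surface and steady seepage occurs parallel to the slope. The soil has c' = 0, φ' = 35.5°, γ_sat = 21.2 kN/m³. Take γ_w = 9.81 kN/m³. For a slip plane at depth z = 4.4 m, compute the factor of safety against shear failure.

FS = 1.19

With seepage parallel to the slope and the water table at the surface, the effective normal stress on the slip plane uses the buoyant unit weight γ' = γ_sat − γ_w while the driving shear stress uses γ_sat:
FS = [c' + γ' z cos²β tanφ'] / [γ_sat z sinβ cosβ]
(For c' = 0 this reduces to FS = (γ'/γ_sat)·tanφ'/tanβ.)
γ' = 21.2 − 9.81 = 11.39 kN/m³
Numerator = 0.0 + 11.39·4.4·cos²17.9°·tan35.5° = 0.0 + 11.39·4.4·0.9055·0.7133 = 32.370 kPa
Denominator = 21.2·4.4·sin17.9°·cos17.9° = 21.2·4.4·0.3074·0.9516 = 27.282 kPa
FS = 32.370 / 27.282 = 1.186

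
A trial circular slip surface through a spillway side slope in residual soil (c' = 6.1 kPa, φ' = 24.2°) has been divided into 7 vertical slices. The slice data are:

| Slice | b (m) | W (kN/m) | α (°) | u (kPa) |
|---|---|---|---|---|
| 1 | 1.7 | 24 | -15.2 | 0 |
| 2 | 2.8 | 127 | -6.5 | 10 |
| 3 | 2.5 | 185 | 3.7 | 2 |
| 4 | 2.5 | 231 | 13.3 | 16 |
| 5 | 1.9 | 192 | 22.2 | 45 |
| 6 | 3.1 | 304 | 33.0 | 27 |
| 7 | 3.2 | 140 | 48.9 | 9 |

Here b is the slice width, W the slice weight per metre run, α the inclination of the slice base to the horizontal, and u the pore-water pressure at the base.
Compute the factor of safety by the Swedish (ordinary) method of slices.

FS = 1.21

Ordinary method of slices: FS = Σ[c'·Δl_i + (W_i cosα_i − u_i·Δl_i)·tanφ'] / Σ W_i sinα_i, with Δl_i = b_i / cosα_i.
Slice 1: Δl = 1.7/cos(-15.2°) = 1.762 m; N'_1 = 24·cos(-15.2°) − 0·1.762 = 23.2; c'Δl = 10.75; W sinα = -6.3
Slice 2: Δl = 2.8/cos(-6.5°) = 2.818 m; N'_2 = 127·cos(-6.5°) − 10·2.818 = 98.0; c'Δl = 17.19; W sinα = -14.4
Slice 3: Δl = 2.5/cos3.7° = 2.505 m; N'_3 = 185·cos3.7° − 2·2.505 = 179.6; c'Δl = 15.28; W sinα = 11.9
Slice 4: Δl = 2.5/cos13.3° = 2.569 m; N'_4 = 231·cos13.3° − 16·2.569 = 183.7; c'Δl = 15.67; W sinα = 53.1
Slice 5: Δl = 1.9/cos22.2° = 2.052 m; N'_5 = 192·cos22.2° − 45·2.052 = 85.4; c'Δl = 12.52; W sinα = 72.5
Slice 6: Δl = 3.1/cos33.0° = 3.696 m; N'_6 = 304·cos33.0° − 27·3.696 = 155.2; c'Δl = 22.55; W sinα = 165.6
Slice 7: Δl = 3.2/cos48.9° = 4.868 m; N'_7 = 140·cos48.9° − 9·4.868 = 48.2; c'Δl = 29.69; W sinα = 105.5
Σc'Δl = 123.6 kN/m; ΣN' = 773.3 kN/m; ΣW sinα = 388.0 kN/m
Resisting = 123.6 + 773.3·tan24.2° = 123.6 + 347.5 = 471.2 kN/m
FS = 471.2 / 388.0 = 1.214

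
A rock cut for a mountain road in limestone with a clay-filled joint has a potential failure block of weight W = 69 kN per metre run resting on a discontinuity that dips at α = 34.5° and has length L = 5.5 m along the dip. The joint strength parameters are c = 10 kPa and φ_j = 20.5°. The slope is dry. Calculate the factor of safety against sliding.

Resolving the block weight along and normal to the plane and applying the Mohr–Coulomb strength on the joint:
N' = W cosα = 69·cos34.5° = 56.9 kN/m
Driving force T = W sinα = 69·sin34.5° = 39.1 kN/m
Resisting force R = c·L + N'·tanφ_j = 10·5.5 + 56.9·tan20.5° = 55.0 + 21.3 = 76.3 kN/m
FS = R / T = 76.3 / 39.1 = 1.951

FS = 1.95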